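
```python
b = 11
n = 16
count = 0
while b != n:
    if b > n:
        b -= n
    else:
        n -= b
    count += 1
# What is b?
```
Trace:
  b=11
  b=11, n=16
  b=11, n=16, count=0
  b=11, n=5, count=1
  b=6, n=5, count=2
  b=1, n=5, count=3
  b=1, n=4, count=4
  b=1, n=3, count=5
  b=1, n=2, count=6
  b=1, n=1, count=7

Final answer: 1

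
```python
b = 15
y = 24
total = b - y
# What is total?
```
Trace:
  b=15
  b=15, y=24
  b=15, y=24, total=-9

Final answer: -9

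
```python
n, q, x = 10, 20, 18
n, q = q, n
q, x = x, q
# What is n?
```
Trace:
  n=10, q=20, x=18
  n=20, q=10, x=18
  n=20, q=18, x=10

Final answer: 20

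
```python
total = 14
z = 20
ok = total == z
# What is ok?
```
Trace:
  total=14
  total=14, z=20
  total=14, z=20, ok=False

Final answer: False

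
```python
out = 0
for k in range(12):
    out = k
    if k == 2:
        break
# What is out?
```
Trace:
  out=0
  out=0, k=0
  out=1, k=1
  out=2, k=2

Final answer: 2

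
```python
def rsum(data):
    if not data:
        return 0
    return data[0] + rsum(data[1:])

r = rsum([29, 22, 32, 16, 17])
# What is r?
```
Call trace:
rsum(data=[29, 22, 32, 16, 17])
  rsum(data=[22, 32, 16, 17])
    rsum(data=[32, 16, 17])
      rsum(data=[16, 17])
        rsum(data=[17])
          rsum(data=[])
          -> return 0
        -> return 17
      -> return 33
    -> return 65
  -> return 87
-> return 116

Final answer: 116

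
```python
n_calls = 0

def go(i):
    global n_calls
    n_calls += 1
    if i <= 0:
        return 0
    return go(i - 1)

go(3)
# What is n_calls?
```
Call trace:
go(i=3)
  go(i=2)
    go(i=1)
      go(i=0)
      -> return 0
    -> return 0
  -> return 0
-> return 0

n_calls is incremented once per call. go is entered once for each i = 3, 2, 1, 0 (the i <= 0 call returns without recursing), i.e. 3 + 1 calls.
n_calls = 4

Final answer: 4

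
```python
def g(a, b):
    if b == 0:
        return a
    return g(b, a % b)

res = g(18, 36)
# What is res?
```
Call trace:
g(a=18, b=36)
  g(a=36, b=18)
    g(a=18, b=0)
    -> return 18
  -> return 18
-> return 18

Final answer: 18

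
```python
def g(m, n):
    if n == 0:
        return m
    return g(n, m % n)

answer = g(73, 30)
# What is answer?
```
Call trace:
g(m=73, n=30)
  g(m=30, n=13)
    g(m=13, n=4)
      g(m=4, n=1)
        g(m=1, n=0)
        -> return 1
      -> return 1
    -> return 1
  -> return 1
-> return 1

Final answer: 1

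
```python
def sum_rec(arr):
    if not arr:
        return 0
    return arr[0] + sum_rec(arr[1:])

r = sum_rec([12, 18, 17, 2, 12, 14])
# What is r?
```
Call trace:
sum_rec(arr=[12, 18, 17, 2, 12, 14])
  sum_rec(arr=[18, 17, 2, 12, 14])
    sum_rec(arr=[17, 2, 12, 14])
      sum_rec(arr=[2, 12, 14])
        sum_rec(arr=[12, 14])
          sum_rec(arr=[14])
            sum_rec(arr=[])
            -> return 0
          -> return 14
        -> return 26
      -> return 28
    -> return 45
  -> return 63
-> return 75

Final answer: 75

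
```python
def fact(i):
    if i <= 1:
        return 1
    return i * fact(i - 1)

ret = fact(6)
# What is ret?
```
Call trace:
fact(i=6)
  fact(i=5)
    fact(i=4)
      fact(i=3)
        fact(i=2)
          fact(i=1)
          -> return 1
        -> return 2
      -> return 6
    -> return 24
  -> return 120
-> return 720

Final answer: 720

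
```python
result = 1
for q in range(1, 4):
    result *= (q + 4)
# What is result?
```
Trace:
  result=1
  result=5, q=1
  result=30, q=2
  result=210, q=3

Final answer: 210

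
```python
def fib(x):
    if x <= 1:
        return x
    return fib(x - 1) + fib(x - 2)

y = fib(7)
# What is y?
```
Call trace (a repeated sub-call is expanded the first time; later identical calls just restate its return value):
fib(x=7)
  fib(x=6)
    fib(x=5)
      fib(x=4)
        fib(x=3)
          fib(x=2)
            fib(x=1)
            -> return 1
            fib(x=0)
            -> return 0
          -> return 1
          fib(x=1)
          -> return 1
        -> return 2
        fib(x=2) -> return 1  (same call as traced above)
      -> return 3
      fib(x=3) -> return 2  (same call as traced above)
    -> return 5
    fib(x=4) -> return 3  (same call as traced above)
  -> return 8
  fib(x=5) -> return 5  (same call as traced above)
-> return 13

Final answer: 13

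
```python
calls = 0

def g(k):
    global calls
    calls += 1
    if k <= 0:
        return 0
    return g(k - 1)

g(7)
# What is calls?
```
Call trace:
g(k=7)
  g(k=6)
    g(k=5)
      g(k=4)
        g(k=3)
          g(k=2)
            g(k=1)
              g(k=0)
              -> return 0
            -> return 0
          -> return 0
        -> return 0
      -> return 0
    -> return 0
  -> return 0
-> return 0

calls is incremented once per call. g is entered once for each k = 7, 6, 5, 4, 3, 2, 1, 0 (the k <= 0 call returns without recursing), i.e. 7 + 1 calls.
calls = 8

Final answer: 8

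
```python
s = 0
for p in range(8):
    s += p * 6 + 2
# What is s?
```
Trace:
  s=0
  s=2, p=0
  s=10, p=1
  s=24, p=2
  s=44, p=3
  s=70, p=4
  s=102, p=5
  s=140, p=6
  s=184, p=7

Final answer: 184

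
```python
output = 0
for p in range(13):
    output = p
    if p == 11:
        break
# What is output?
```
Trace:
  output=0
  output=0, p=0
  output=1, p=1
  output=2, p=2
  output=3, p=3
  output=4, p=4
  output=5, p=5
  output=6, p=6
  output=7, p=7
  output=8, p=8
  output=9, p=9
  output=10, p=10
  output=11, p=11

Final answer: 11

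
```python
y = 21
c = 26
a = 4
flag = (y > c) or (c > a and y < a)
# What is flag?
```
Trace:
  y=21
  y=21, c=26
  y=21, c=26, a=4
  y=21, c=26, a=4, flag=False

Final answer: False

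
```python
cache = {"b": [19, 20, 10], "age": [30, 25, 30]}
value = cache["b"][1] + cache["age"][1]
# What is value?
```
Trace:
  cache={'b': [19, 20, 10], 'age': [30, 25, 30]}
  cache={'b': [19, 20, 10], 'age': [30, 25, 30]}, value=45

Final answer: 45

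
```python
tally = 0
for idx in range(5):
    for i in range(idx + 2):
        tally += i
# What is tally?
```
Trace:
  tally=0
  tally=0, idx=0, i=0
  tally=1, idx=0, i=1
  tally=1, idx=1, i=0
  tally=2, idx=1, i=1
  tally=4, idx=1, i=2
  tally=4, idx=2, i=0
  tally=5, idx=2, i=1
  tally=7, idx=2, i=2
  tally=10, idx=2, i=3
  tally=10, idx=3, i=0
  tally=11, idx=3, i=1
  tally=13, idx=3, i=2
  tally=16, idx=3, i=3
  tally=20, idx=3, i=4
  tally=20, idx=4, i=0
  tally=21, idx=4, i=1
  tally=23, idx=4, i=2
  tally=26, idx=4, i=3
  tally=30, idx=4, i=4
  tally=35, idx=4, i=5

Final answer: 35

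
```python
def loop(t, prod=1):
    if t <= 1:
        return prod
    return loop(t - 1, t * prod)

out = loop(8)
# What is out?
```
Call trace:
loop(t=8, prod=1)
  loop(t=7, prod=8)
    loop(t=6, prod=56)
      loop(t=5, prod=336)
        loop(t=4, prod=1680)
          loop(t=3, prod=6720)
            loop(t=2, prod=20160)
              loop(t=1, prod=40320)
              -> return 40320
            -> return 40320
          -> return 40320
        -> return 40320
      -> return 40320
    -> return 40320
  -> return 40320
-> return 40320

Final answer: 40320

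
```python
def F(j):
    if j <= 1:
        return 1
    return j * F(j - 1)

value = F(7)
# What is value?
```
Call trace:
F(j=7)
  F(j=6)
    F(j=5)
      F(j=4)
        F(j=3)
          F(j=2)
            F(j=1)
            -> return 1
          -> return 2
        -> return 6
      -> return 24
    -> return 120
  -> return 720
-> return 5040

Final answer: 5040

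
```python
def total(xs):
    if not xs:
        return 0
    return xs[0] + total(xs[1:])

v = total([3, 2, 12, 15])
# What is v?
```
Call trace:
total(xs=[3, 2, 12, 15])
  total(xs=[2, 12, 15])
    total(xs=[12, 15])
      total(xs=[15])
        total(xs=[])
        -> return 0
      -> return 15
    -> return 27
  -> return 29
-> return 32

Final answer: 32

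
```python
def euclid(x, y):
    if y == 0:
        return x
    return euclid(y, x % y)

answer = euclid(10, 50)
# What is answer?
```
Call trace:
euclid(x=10, y=50)
  euclid(x=50, y=10)
    euclid(x=10, y=0)
    -> return 10
  -> return 10
-> return 10

Final answer: 10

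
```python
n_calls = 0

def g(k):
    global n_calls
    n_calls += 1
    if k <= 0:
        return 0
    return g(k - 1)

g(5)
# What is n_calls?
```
Call trace:
g(k=5)
  g(k=4)
    g(k=3)
      g(k=2)
        g(k=1)
          g(k=0)
          -> return 0
        -> return 0
      -> return 0
    -> return 0
  -> return 0
-> return 0

n_calls is incremented once per call. g is entered once for each k = 5, 4, 3, 2, 1, 0 (the k <= 0 call returns without recursing), i.e. 5 + 1 calls.
n_calls = 6

Final answer: 6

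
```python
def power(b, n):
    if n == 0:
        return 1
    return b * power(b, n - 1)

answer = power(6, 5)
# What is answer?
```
Call trace:
power(b=6, n=5)
  power(b=6, n=4)
    power(b=6, n=3)
      power(b=6, n=2)
        power(b=6, n=1)
          power(b=6, n=0)
          -> return 1
        -> return 6
      -> return 36
    -> return 216
  -> return 1296
-> return 7776

Final answer: 7776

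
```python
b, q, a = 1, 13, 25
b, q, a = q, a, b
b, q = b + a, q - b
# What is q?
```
Trace:
  b=1, q=13, a=25
  b=13, q=25, a=1
  b=14, q=12, a=1

Final answer: 12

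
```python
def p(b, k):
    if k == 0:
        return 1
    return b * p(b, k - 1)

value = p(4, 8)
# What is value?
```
Call trace:
p(b=4, k=8)
  p(b=4, k=7)
    p(b=4, k=6)
      p(b=4, k=5)
        p(b=4, k=4)
          p(b=4, k=3)
            p(b=4, k=2)
              p(b=4, k=1)
                p(b=4, k=0)
                -> return 1
              -> return 4
            -> return 16
          -> return 64
        -> return 256
      -> return 1024
    -> return 4096
  -> return 16384
-> return 65536

Final answer: 65536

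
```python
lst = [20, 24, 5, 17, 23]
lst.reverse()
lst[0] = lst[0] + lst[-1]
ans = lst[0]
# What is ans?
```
Trace:
  lst=[20, 24, 5, 17, 23]
  lst=[23, 17, 5, 24, 20]
  lst=[43, 17, 5, 24, 20]
  lst=[43, 17, 5, 24, 20], ans=43

Final answer: 43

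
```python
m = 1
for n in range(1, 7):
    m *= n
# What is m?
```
Trace:
  m=1
  m=1, n=1
  m=2, n=2
  m=6, n=3
  m=24, n=4
  m=120, n=5
  m=720, n=6

Final answer: 720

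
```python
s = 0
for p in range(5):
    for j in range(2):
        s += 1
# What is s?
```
Trace:
  s=0
  s=1, p=0, j=0
  s=2, p=0, j=1
  s=3, p=1, j=0
  s=4, p=1, j=1
  s=5, p=2, j=0
  s=6, p=2, j=1
  s=7, p=3, j=0
  s=8, p=3, j=1
  s=9, p=4, j=0
  s=10, p=4, j=1

Final answer: 10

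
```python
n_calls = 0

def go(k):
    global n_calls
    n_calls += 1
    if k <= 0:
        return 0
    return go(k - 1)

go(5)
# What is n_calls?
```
Call trace:
go(k=5)
  go(k=4)
    go(k=3)
      go(k=2)
        go(k=1)
          go(k=0)
          -> return 0
        -> return 0
      -> return 0
    -> return 0
  -> return 0
-> return 0

n_calls is incremented once per call. go is entered once for each k = 5, 4, 3, 2, 1, 0 (the k <= 0 call returns without recursing), i.e. 5 + 1 calls.
n_calls = 6

Final answer: 6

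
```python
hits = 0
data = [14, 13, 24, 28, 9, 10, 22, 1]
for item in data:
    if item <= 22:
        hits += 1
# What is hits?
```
Trace:
  hits=0
  hits=1, item=14
  hits=2, item=13
  hits=2, item=24
  hits=2, item=28
  hits=3, item=9
  hits=4, item=10
  hits=5, item=22
  hits=6, item=1

Final answer: 6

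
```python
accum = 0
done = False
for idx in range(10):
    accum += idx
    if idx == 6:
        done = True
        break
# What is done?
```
Trace:
  accum=0
  accum=0, done=False
  accum=0, done=False, idx=0
  accum=1, done=False, idx=1
  accum=3, done=False, idx=2
  accum=6, done=False, idx=3
  accum=10, done=False, idx=4
  accum=15, done=False, idx=5
  accum=21, done=True, idx=6

Final answer: True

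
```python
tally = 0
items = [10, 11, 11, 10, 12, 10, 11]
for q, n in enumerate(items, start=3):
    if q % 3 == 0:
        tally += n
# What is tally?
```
Trace:
  tally=0
  tally=10, q=3, n=10
  tally=10, q=4, n=11
  tally=10, q=5, n=11
  tally=20, q=6, n=10
  tally=20, q=7, n=12
  tally=20, q=8, n=10
  tally=31, q=9, n=11

Final answer: 31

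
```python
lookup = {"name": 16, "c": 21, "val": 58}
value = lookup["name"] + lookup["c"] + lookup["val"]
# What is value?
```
Trace:
  lookup={'name': 16, 'c': 21, 'val': 58}
  lookup={'name': 16, 'c': 21, 'val': 58}, value=95

Final answer: 95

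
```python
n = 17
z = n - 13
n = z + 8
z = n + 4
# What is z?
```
Trace:
  n=17
  n=17, z=4
  n=12, z=4
  n=12, z=16

Final answer: 16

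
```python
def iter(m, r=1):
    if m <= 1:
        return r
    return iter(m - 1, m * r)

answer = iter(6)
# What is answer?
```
Call trace:
iter(m=6, r=1)
  iter(m=5, r=6)
    iter(m=4, r=30)
      iter(m=3, r=120)
        iter(m=2, r=360)
          iter(m=1, r=720)
          -> return 720
        -> return 720
      -> return 720
    -> return 720
  -> return 720
-> return 720

Final answer: 720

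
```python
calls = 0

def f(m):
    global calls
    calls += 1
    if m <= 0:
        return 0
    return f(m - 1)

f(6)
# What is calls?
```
Call trace:
f(m=6)
  f(m=5)
    f(m=4)
      f(m=3)
        f(m=2)
          f(m=1)
            f(m=0)
            -> return 0
          -> return 0
        -> return 0
      -> return 0
    -> return 0
  -> return 0
-> return 0

calls is incremented once per call. f is entered once for each m = 6, 5, 4, 3, 2, 1, 0 (the m <= 0 call returns without recursing), i.e. 6 + 1 calls.
calls = 7

Final answer: 7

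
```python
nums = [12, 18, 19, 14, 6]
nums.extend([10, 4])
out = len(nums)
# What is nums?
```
Trace:
  nums=[12, 18, 19, 14, 6]
  nums=[12, 18, 19, 14, 6, 10, 4]
  nums=[12, 18, 19, 14, 6, 10, 4], out=7

Final answer: [12, 18, 19, 14, 6, 10, 4]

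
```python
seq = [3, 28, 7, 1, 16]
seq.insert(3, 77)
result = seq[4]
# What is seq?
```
Trace:
  seq=[3, 28, 7, 1, 16]
  seq=[3, 28, 7, 77, 1, 16]
  seq=[3, 28, 7, 77, 1, 16], result=1

Final answer: [3, 28, 7, 77, 1, 16]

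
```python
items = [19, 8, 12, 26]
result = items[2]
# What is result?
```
Trace:
  items=[19, 8, 12, 26]
  items=[19, 8, 12, 26], result=12

Final answer: 12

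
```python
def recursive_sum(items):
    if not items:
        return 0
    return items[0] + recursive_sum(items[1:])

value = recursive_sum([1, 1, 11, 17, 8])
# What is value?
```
Call trace:
recursive_sum(items=[1, 1, 11, 17, 8])
  recursive_sum(items=[1, 11, 17, 8])
    recursive_sum(items=[11, 17, 8])
      recursive_sum(items=[17, 8])
        recursive_sum(items=[8])
          recursive_sum(items=[])
          -> return 0
        -> return 8
      -> return 25
    -> return 36
  -> return 37
-> return 38

Final answer: 38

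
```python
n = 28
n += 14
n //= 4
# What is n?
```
Trace:
  n=28
  n=42
  n=10

Final answer: 10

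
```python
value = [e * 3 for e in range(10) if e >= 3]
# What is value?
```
Trace:
  e=0
  e=1
  e=2
  e=3
  e=4
  e=5
  e=6
  e=7
  e=8
  e=9
  value=[9, 12, 15, 18, 21, 24, 27]

Final answer: [9, 12, 15, 18, 21, 24, 27]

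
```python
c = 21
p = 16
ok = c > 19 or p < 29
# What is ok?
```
Trace:
  c=21
  c=21, p=16
  c=21, p=16, ok=True

Final answer: True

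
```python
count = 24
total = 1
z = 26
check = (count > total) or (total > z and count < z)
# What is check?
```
Trace:
  count=24
  count=24, total=1
  count=24, total=1, z=26
  count=24, total=1, z=26, check=True

Final answer: True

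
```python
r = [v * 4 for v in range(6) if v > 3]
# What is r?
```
Trace:
  v=0
  v=1
  v=2
  v=3
  v=4
  v=5
  r=[16, 20]

Final answer: [16, 20]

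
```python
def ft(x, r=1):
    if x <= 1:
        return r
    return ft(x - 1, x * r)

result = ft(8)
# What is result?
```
Call trace:
ft(x=8, r=1)
  ft(x=7, r=8)
    ft(x=6, r=56)
      ft(x=5, r=336)
        ft(x=4, r=1680)
          ft(x=3, r=6720)
            ft(x=2, r=20160)
              ft(x=1, r=40320)
              -> return 40320
            -> return 40320
          -> return 40320
        -> return 40320
      -> return 40320
    -> return 40320
  -> return 40320
-> return 40320

Final answer: 40320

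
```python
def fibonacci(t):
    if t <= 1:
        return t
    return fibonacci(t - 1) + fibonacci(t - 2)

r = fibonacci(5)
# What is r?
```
Call trace (a repeated sub-call is expanded the first time; later identical calls just restate its return value):
fibonacci(t=5)
  fibonacci(t=4)
    fibonacci(t=3)
      fibonacci(t=2)
        fibonacci(t=1)
        -> return 1
        fibonacci(t=0)
        -> return 0
      -> return 1
      fibonacci(t=1)
      -> return 1
    -> return 2
    fibonacci(t=2) -> return 1  (same call as traced above)
  -> return 3
  fibonacci(t=3) -> return 2  (same call as traced above)
-> return 5

Final answer: 5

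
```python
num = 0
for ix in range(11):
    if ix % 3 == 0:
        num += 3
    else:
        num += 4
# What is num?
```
Trace:
  num=0
  num=3, ix=0
  num=7, ix=1
  num=11, ix=2
  num=14, ix=3
  num=18, ix=4
  num=22, ix=5
  num=25, ix=6
  num=29, ix=7
  num=33, ix=8
  num=36, ix=9
  num=40, ix=10

Final answer: 40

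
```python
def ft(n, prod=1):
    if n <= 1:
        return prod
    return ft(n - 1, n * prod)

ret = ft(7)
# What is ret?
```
Call trace:
ft(n=7, prod=1)
  ft(n=6, prod=7)
    ft(n=5, prod=42)
      ft(n=4, prod=210)
        ft(n=3, prod=840)
          ft(n=2, prod=2520)
            ft(n=1, prod=5040)
            -> return 5040
          -> return 5040
        -> return 5040
      -> return 5040
    -> return 5040
  -> return 5040
-> return 5040

Final answer: 5040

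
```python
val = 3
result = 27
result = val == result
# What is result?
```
Trace:
  val=3
  val=3, result=27
  val=3, result=False

Final answer: False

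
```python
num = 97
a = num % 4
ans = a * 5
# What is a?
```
Trace:
  num=97
  num=97, a=1
  num=97, a=1, ans=5

Final answer: 1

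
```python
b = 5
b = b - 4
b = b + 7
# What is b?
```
Trace:
  b=5
  b=1
  b=8

Final answer: 8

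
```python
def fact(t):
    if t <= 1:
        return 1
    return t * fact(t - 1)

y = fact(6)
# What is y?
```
Call trace:
fact(t=6)
  fact(t=5)
    fact(t=4)
      fact(t=3)
        fact(t=2)
          fact(t=1)
          -> return 1
        -> return 2
      -> return 6
    -> return 24
  -> return 120
-> return 720

Final answer: 720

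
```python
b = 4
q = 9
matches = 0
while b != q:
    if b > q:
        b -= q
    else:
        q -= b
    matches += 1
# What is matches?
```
Trace:
  b=4
  b=4, q=9
  b=4, q=9, matches=0
  b=4, q=5, matches=1
  b=4, q=1, matches=2
  b=3, q=1, matches=3
  b=2, q=1, matches=4
  b=1, q=1, matches=5

Final answer: 5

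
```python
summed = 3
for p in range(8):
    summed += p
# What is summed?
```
Trace:
  summed=3
  summed=3, p=0
  summed=4, p=1
  summed=6, p=2
  summed=9, p=3
  summed=13, p=4
  summed=18, p=5
  summed=24, p=6
  summed=31, p=7

Final answer: 31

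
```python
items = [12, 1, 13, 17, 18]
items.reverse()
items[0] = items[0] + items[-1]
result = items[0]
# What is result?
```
Trace:
  items=[12, 1, 13, 17, 18]
  items=[18, 17, 13, 1, 12]
  items=[30, 17, 13, 1, 12]
  items=[30, 17, 13, 1, 12], result=30

Final answer: 30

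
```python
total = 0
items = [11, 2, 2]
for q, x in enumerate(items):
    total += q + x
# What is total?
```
Trace:
  total=0
  total=11, q=0, x=11
  total=14, q=1, x=2
  total=18, q=2, x=2

Final answer: 18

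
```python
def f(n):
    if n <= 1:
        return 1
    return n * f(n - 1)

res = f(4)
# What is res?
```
Call trace:
f(n=4)
  f(n=3)
    f(n=2)
      f(n=1)
      -> return 1
    -> return 2
  -> return 6
-> return 24

Final answer: 24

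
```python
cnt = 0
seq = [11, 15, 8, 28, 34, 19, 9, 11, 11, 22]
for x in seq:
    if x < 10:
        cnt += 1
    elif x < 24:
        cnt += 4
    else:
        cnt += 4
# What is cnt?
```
Trace:
  cnt=0
  cnt=4, x=11
  cnt=8, x=15
  cnt=9, x=8
  cnt=13, x=28
  cnt=17, x=34
  cnt=21, x=19
  cnt=22, x=9
  cnt=26, x=11
  cnt=30, x=11
  cnt=34, x=22

Final answer: 34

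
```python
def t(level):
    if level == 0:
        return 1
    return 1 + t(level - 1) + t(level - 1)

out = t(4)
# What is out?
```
Call trace (a repeated sub-call is expanded the first time; later identical calls just restate its return value):
t(level=4)
  t(level=3)
    t(level=2)
      t(level=1)
        t(level=0)
        -> return 1
        t(level=0)
        -> return 1
      -> return 3
      t(level=1) -> return 3  (same call as traced above)
    -> return 7
    t(level=2) -> return 7  (same call as traced above)
  -> return 15
  t(level=3) -> return 15  (same call as traced above)
-> return 31

Final answer: 31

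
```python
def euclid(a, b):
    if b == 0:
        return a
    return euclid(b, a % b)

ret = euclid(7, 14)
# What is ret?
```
Call trace:
euclid(a=7, b=14)
  euclid(a=14, b=7)
    euclid(a=7, b=0)
    -> return 7
  -> return 7
-> return 7

Final answer: 7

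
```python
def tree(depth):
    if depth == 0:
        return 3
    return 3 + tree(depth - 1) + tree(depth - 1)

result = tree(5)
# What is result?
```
Call trace (a repeated sub-call is expanded the first time; later identical calls just restate its return value):
tree(depth=5)
  tree(depth=4)
    tree(depth=3)
      tree(depth=2)
        tree(depth=1)
          tree(depth=0)
          -> return 3
          tree(depth=0)
          -> return 3
        -> return 9
        tree(depth=1) -> return 9  (same call as traced above)
      -> return 21
      tree(depth=2) -> return 21  (same call as traced above)
    -> return 45
    tree(depth=3) -> return 45  (same call as traced above)
  -> return 93
  tree(depth=4) -> return 93  (same call as traced above)
-> return 189

Final answer: 189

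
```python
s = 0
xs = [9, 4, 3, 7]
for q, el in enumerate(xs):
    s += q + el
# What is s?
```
Trace:
  s=0
  s=9, q=0, el=9
  s=14, q=1, el=4
  s=19, q=2, el=3
  s=29, q=3, el=7

Final answer: 29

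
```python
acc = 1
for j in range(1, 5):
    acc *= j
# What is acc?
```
Trace:
  acc=1
  acc=1, j=1
  acc=2, j=2
  acc=6, j=3
  acc=24, j=4

Final answer: 24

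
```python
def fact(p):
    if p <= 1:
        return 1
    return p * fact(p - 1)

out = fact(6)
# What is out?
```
Call trace:
fact(p=6)
  fact(p=5)
    fact(p=4)
      fact(p=3)
        fact(p=2)
          fact(p=1)
          -> return 1
        -> return 2
      -> return 6
    -> return 24
  -> return 120
-> return 720

Final answer: 720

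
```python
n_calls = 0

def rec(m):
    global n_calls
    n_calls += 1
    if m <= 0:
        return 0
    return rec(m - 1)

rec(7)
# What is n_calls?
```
Call trace:
rec(m=7)
  rec(m=6)
    rec(m=5)
      rec(m=4)
        rec(m=3)
          rec(m=2)
            rec(m=1)
              rec(m=0)
              -> return 0
            -> return 0
          -> return 0
        -> return 0
      -> return 0
    -> return 0
  -> return 0
-> return 0

n_calls is incremented once per call. rec is entered once for each m = 7, 6, 5, 4, 3, 2, 1, 0 (the m <= 0 call returns without recursing), i.e. 7 + 1 calls.
n_calls = 8

Final answer: 8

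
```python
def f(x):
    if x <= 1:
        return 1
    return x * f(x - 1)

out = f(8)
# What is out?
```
Call trace:
f(x=8)
  f(x=7)
    f(x=6)
      f(x=5)
        f(x=4)
          f(x=3)
            f(x=2)
              f(x=1)
              -> return 1
            -> return 2
          -> return 6
        -> return 24
      -> return 120
    -> return 720
  -> return 5040
-> return 40320

Final answer: 40320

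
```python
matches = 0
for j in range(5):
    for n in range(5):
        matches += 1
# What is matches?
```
Trace:
  matches=0
  matches=1, j=0, n=0
  matches=2, j=0, n=1
  matches=3, j=0, n=2
  matches=4, j=0, n=3
  matches=5, j=0, n=4
  matches=6, j=1, n=0
  matches=7, j=1, n=1
  matches=8, j=1, n=2
  matches=9, j=1, n=3
  matches=10, j=1, n=4
  matches=11, j=2, n=0
  matches=12, j=2, n=1
  matches=13, j=2, n=2
  matches=14, j=2, n=3
  matches=15, j=2, n=4
  matches=16, j=3, n=0
  matches=17, j=3, n=1
  matches=18, j=3, n=2
  matches=19, j=3, n=3
  matches=20, j=3, n=4
  matches=21, j=4, n=0
  matches=22, j=4, n=1
  matches=23, j=4, n=2
  matches=24, j=4, n=3
  matches=25, j=4, n=4

Final answer: 25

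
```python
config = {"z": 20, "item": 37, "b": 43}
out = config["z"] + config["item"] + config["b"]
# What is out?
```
Trace:
  config={'z': 20, 'item': 37, 'b': 43}
  config={'z': 20, 'item': 37, 'b': 43}, out=100

Final answer: 100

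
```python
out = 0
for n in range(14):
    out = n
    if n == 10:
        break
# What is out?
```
Trace:
  out=0
  out=0, n=0
  out=1, n=1
  out=2, n=2
  out=3, n=3
  out=4, n=4
  out=5, n=5
  out=6, n=6
  out=7, n=7
  out=8, n=8
  out=9, n=9
  out=10, n=10

Final answer: 10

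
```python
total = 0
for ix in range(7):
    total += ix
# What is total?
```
Trace:
  total=0
  total=0, ix=0
  total=1, ix=1
  total=3, ix=2
  total=6, ix=3
  total=10, ix=4
  total=15, ix=5
  total=21, ix=6

Final answer: 21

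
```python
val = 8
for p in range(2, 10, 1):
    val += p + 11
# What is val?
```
Trace:
  val=8
  val=21, p=2
  val=35, p=3
  val=50, p=4
  val=66, p=5
  val=83, p=6
  val=101, p=7
  val=120, p=8
  val=140, p=9

Final answer: 140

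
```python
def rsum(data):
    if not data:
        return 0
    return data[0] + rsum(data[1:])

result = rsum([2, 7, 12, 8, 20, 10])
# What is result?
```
Call trace:
rsum(data=[2, 7, 12, 8, 20, 10])
  rsum(data=[7, 12, 8, 20, 10])
    rsum(data=[12, 8, 20, 10])
      rsum(data=[8, 20, 10])
        rsum(data=[20, 10])
          rsum(data=[10])
            rsum(data=[])
            -> return 0
          -> return 10
        -> return 30
      -> return 38
    -> return 50
  -> return 57
-> return 59

Final answer: 59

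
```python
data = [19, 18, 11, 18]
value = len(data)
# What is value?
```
Trace:
  data=[19, 18, 11, 18]
  data=[19, 18, 11, 18], value=4

Final answer: 4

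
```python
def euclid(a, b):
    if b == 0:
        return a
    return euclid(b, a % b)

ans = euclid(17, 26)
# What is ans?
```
Call trace:
euclid(a=17, b=26)
  euclid(a=26, b=17)
    euclid(a=17, b=9)
      euclid(a=9, b=8)
        euclid(a=8, b=1)
          euclid(a=1, b=0)
          -> return 1
        -> return 1
      -> return 1
    -> return 1
  -> return 1
-> return 1

Final answer: 1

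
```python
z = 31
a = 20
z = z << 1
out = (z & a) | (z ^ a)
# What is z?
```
Trace:
  z=31
  z=31, a=20
  z=62, a=20
  z=62, a=20, out=62

Final answer: 62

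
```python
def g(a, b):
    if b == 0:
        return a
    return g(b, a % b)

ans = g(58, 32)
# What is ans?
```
Call trace:
g(a=58, b=32)
  g(a=32, b=26)
    g(a=26, b=6)
      g(a=6, b=2)
        g(a=2, b=0)
        -> return 2
      -> return 2
    -> return 2
  -> return 2
-> return 2

Final answer: 2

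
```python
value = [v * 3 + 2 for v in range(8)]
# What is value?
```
Trace:
  v=0
  v=1
  v=2
  v=3
  v=4
  v=5
  v=6
  v=7
  value=[2, 5, 8, 11, 14, 17, 20, 23]

Final answer: [2, 5, 8, 11, 14, 17, 20, 23]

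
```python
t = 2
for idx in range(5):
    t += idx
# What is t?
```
Trace:
  t=2
  t=2, idx=0
  t=3, idx=1
  t=5, idx=2
  t=8, idx=3
  t=12, idx=4

Final answer: 12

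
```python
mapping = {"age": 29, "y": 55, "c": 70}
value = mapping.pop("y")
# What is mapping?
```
Trace:
  mapping={'age': 29, 'y': 55, 'c': 70}
  mapping={'age': 29, 'c': 70}, value=55

Final answer: {'age': 29, 'c': 70}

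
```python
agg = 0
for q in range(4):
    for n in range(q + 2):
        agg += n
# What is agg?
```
Trace:
  agg=0
  agg=0, q=0, n=0
  agg=1, q=0, n=1
  agg=1, q=1, n=0
  agg=2, q=1, n=1
  agg=4, q=1, n=2
  agg=4, q=2, n=0
  agg=5, q=2, n=1
  agg=7, q=2, n=2
  agg=10, q=2, n=3
  agg=10, q=3, n=0
  agg=11, q=3, n=1
  agg=13, q=3, n=2
  agg=16, q=3, n=3
  agg=20, q=3, n=4

Final answer: 20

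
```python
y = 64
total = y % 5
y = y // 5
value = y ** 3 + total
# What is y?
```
Trace:
  y=64
  y=64, total=4
  y=12, total=4
  y=12, total=4, value=1732

Final answer: 12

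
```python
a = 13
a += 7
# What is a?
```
Trace:
  a=13
  a=20

Final answer: 20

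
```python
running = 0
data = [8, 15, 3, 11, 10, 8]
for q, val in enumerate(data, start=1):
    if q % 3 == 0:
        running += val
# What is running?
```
Trace:
  running=0
  running=0, q=1, val=8
  running=0, q=2, val=15
  running=3, q=3, val=3
  running=3, q=4, val=11
  running=3, q=5, val=10
  running=11, q=6, val=8

Final answer: 11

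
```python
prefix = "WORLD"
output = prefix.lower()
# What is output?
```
Trace:
  prefix='WORLD'
  prefix='WORLD', output='world'

Final answer: 'world'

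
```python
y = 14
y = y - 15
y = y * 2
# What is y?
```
Trace:
  y=14
  y=-1
  y=-2

Final answer: -2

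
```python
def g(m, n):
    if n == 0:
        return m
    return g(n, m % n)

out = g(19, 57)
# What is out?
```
Call trace:
g(m=19, n=57)
  g(m=57, n=19)
    g(m=19, n=0)
    -> return 19
  -> return 19
-> return 19

Final answer: 19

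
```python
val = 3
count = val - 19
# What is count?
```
Trace:
  val=3
  val=3, count=-16

Final answer: -16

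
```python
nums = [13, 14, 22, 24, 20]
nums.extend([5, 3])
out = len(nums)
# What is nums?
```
Trace:
  nums=[13, 14, 22, 24, 20]
  nums=[13, 14, 22, 24, 20, 5, 3]
  nums=[13, 14, 22, 24, 20, 5, 3], out=7

Final answer: [13, 14, 22, 24, 20, 5, 3]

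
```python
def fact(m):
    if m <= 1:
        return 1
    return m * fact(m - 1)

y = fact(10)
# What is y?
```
Call trace:
fact(m=10)
  fact(m=9)
    fact(m=8)
      fact(m=7)
        fact(m=6)
          fact(m=5)
            fact(m=4)
              fact(m=3)
                fact(m=2)
                  fact(m=1)
                  -> return 1
                -> return 2
              -> return 6
            -> return 24
          -> return 120
        -> return 720
      -> return 5040
    -> return 40320
  -> return 362880
-> return 3628800

Final answer: 3628800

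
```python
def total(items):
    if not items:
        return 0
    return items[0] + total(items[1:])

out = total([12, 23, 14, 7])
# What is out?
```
Call trace:
total(items=[12, 23, 14, 7])
  total(items=[23, 14, 7])
    total(items=[14, 7])
      total(items=[7])
        total(items=[])
        -> return 0
      -> return 7
    -> return 21
  -> return 44
-> return 56

Final answer: 56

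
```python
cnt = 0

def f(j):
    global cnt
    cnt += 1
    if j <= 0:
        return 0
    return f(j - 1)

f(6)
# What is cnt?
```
Call trace:
f(j=6)
  f(j=5)
    f(j=4)
      f(j=3)
        f(j=2)
          f(j=1)
            f(j=0)
            -> return 0
          -> return 0
        -> return 0
      -> return 0
    -> return 0
  -> return 0
-> return 0

cnt is incremented once per call. f is entered once for each j = 6, 5, 4, 3, 2, 1, 0 (the j <= 0 call returns without recursing), i.e. 6 + 1 calls.
cnt = 7

Final answer: 7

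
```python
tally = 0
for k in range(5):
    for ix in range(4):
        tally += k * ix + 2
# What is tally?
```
Trace:
  tally=0
  tally=2, k=0, ix=0
  tally=4, k=0, ix=1
  tally=6, k=0, ix=2
  tally=8, k=0, ix=3
  tally=10, k=1, ix=0
  tally=13, k=1, ix=1
  tally=17, k=1, ix=2
  tally=22, k=1, ix=3
  tally=24, k=2, ix=0
  tally=28, k=2, ix=1
  tally=34, k=2, ix=2
  tally=42, k=2, ix=3
  tally=44, k=3, ix=0
  tally=49, k=3, ix=1
  tally=57, k=3, ix=2
  tally=68, k=3, ix=3
  tally=70, k=4, ix=0
  tally=76, k=4, ix=1
  tally=86, k=4, ix=2
  tally=100, k=4, ix=3

Final answer: 100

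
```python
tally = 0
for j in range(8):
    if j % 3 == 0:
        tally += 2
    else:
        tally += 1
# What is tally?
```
Trace:
  tally=0
  tally=2, j=0
  tally=3, j=1
  tally=4, j=2
  tally=6, j=3
  tally=7, j=4
  tally=8, j=5
  tally=10, j=6
  tally=11, j=7

Final answer: 11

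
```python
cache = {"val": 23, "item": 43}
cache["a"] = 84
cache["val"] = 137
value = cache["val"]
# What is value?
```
Trace:
  cache={'val': 23, 'item': 43}
  cache={'val': 23, 'item': 43, 'a': 84}
  cache={'val': 137, 'item': 43, 'a': 84}
  cache={'val': 137, 'item': 43, 'a': 84}, value=137

Final answer: 137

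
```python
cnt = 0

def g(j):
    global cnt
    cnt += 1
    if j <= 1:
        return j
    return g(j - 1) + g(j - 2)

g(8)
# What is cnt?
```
Call trace (a repeated sub-call is expanded the first time; later identical calls just restate its return value):
g(j=8)
  g(j=7)
    g(j=6)
      g(j=5)
        g(j=4)
          g(j=3)
            g(j=2)
              g(j=1)
              -> return 1
              g(j=0)
              -> return 0
            -> return 1
            g(j=1)
            -> return 1
          -> return 2
          g(j=2) -> return 1  (same call as traced above)
        -> return 3
        g(j=3) -> return 2  (same call as traced above)
      -> return 5
      g(j=4) -> return 3  (same call as traced above)
    -> return 8
    g(j=5) -> return 5  (same call as traced above)
  -> return 13
  g(j=6) -> return 8  (same call as traced above)
-> return 21

cnt is incremented once per call, so count the calls in each subtree. Let C(j) = number of calls made by g(j).
C(0) = C(1) = 1 (base case, no recursion); C(j) = 1 + C(j - 1) + C(j - 2) otherwise.
C(2) = 1 + C(1) + C(0) = 1 + 1 + 1 = 3
C(3) = 1 + C(2) + C(1) = 1 + 3 + 1 = 5
C(4) = 1 + C(3) + C(2) = 1 + 5 + 3 = 9
C(5) = 1 + C(4) + C(3) = 1 + 9 + 5 = 15
C(6) = 1 + C(5) + C(4) = 1 + 15 + 9 = 25
C(7) = 1 + C(6) + C(5) = 1 + 25 + 15 = 41
C(8) = 1 + C(7) + C(6) = 1 + 41 + 25 = 67
cnt = C(8) = 67

Final answer: 67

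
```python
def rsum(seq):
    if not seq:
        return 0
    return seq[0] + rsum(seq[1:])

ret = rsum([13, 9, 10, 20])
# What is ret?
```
Call trace:
rsum(seq=[13, 9, 10, 20])
  rsum(seq=[9, 10, 20])
    rsum(seq=[10, 20])
      rsum(seq=[20])
        rsum(seq=[])
        -> return 0
      -> return 20
    -> return 30
  -> return 39
-> return 52

Final answer: 52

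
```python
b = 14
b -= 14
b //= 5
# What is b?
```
Trace:
  b=14
  b=0
  b=0

Final answer: 0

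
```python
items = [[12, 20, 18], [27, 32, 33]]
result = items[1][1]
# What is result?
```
Trace:
  items=[[12, 20, 18], [27, 32, 33]]
  items=[[12, 20, 18], [27, 32, 33]], result=32

Final answer: 32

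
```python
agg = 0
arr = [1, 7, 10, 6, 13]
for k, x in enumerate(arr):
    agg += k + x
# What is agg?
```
Trace:
  agg=0
  agg=1, k=0, x=1
  agg=9, k=1, x=7
  agg=21, k=2, x=10
  agg=30, k=3, x=6
  agg=47, k=4, x=13

Final answer: 47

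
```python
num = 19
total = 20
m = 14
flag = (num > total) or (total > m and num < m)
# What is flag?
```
Trace:
  num=19
  num=19, total=20
  num=19, total=20, m=14
  num=19, total=20, m=14, flag=False

Final answer: False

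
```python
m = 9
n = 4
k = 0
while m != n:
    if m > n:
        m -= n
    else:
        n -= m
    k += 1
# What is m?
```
Trace:
  m=9
  m=9, n=4
  m=9, n=4, k=0
  m=5, n=4, k=1
  m=1, n=4, k=2
  m=1, n=3, k=3
  m=1, n=2, k=4
  m=1, n=1, k=5

Final answer: 1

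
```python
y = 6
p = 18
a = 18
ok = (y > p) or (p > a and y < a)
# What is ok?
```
Trace:
  y=6
  y=6, p=18
  y=6, p=18, a=18
  y=6, p=18, a=18, ok=False

Final answer: False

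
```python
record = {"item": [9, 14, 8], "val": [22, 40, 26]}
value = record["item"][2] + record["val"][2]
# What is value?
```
Trace:
  record={'item': [9, 14, 8], 'val': [22, 40, 26]}
  record={'item': [9, 14, 8], 'val': [22, 40, 26]}, value=34

Final answer: 34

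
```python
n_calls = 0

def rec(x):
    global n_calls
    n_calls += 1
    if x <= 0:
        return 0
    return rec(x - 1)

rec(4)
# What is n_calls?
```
Call trace:
rec(x=4)
  rec(x=3)
    rec(x=2)
      rec(x=1)
        rec(x=0)
        -> return 0
      -> return 0
    -> return 0
  -> return 0
-> return 0

n_calls is incremented once per call. rec is entered once for each x = 4, 3, 2, 1, 0 (the x <= 0 call returns without recursing), i.e. 4 + 1 calls.
n_calls = 5

Final answer: 5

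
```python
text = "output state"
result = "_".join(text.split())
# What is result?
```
Trace:
  text='output state'
  text='output state', result='output_state'

Final answer: 'output_state'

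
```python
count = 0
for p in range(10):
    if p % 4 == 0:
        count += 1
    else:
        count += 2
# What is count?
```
Trace:
  count=0
  count=1, p=0
  count=3, p=1
  count=5, p=2
  count=7, p=3
  count=8, p=4
  count=10, p=5
  count=12, p=6
  count=14, p=7
  count=15, p=8
  count=17, p=9

Final answer: 17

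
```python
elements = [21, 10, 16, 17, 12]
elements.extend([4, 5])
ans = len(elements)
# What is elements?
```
Trace:
  elements=[21, 10, 16, 17, 12]
  elements=[21, 10, 16, 17, 12, 4, 5]
  elements=[21, 10, 16, 17, 12, 4, 5], ans=7

Final answer: [21, 10, 16, 17, 12, 4, 5]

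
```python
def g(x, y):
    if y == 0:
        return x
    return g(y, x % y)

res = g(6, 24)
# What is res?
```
Call trace:
g(x=6, y=24)
  g(x=24, y=6)
    g(x=6, y=0)
    -> return 6
  -> return 6
-> return 6

Final answer: 6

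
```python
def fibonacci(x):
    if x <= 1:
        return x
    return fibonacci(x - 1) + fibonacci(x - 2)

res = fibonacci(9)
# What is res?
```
Call trace (a repeated sub-call is expanded the first time; later identical calls just restate its return value):
fibonacci(x=9)
  fibonacci(x=8)
    fibonacci(x=7)
      fibonacci(x=6)
        fibonacci(x=5)
          fibonacci(x=4)
            fibonacci(x=3)
              fibonacci(x=2)
                fibonacci(x=1)
                -> return 1
                fibonacci(x=0)
                -> return 0
              -> return 1
              fibonacci(x=1)
              -> return 1
            -> return 2
            fibonacci(x=2) -> return 1  (same call as traced above)
          -> return 3
          fibonacci(x=3) -> return 2  (same call as traced above)
        -> return 5
        fibonacci(x=4) -> return 3  (same call as traced above)
      -> return 8
      fibonacci(x=5) -> return 5  (same call as traced above)
    -> return 13
    fibonacci(x=6) -> return 8  (same call as traced above)
  -> return 21
  fibonacci(x=7) -> return 13  (same call as traced above)
-> return 34

Final answer: 34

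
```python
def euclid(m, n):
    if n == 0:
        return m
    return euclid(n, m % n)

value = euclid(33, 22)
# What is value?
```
Call trace:
euclid(m=33, n=22)
  euclid(m=22, n=11)
    euclid(m=11, n=0)
    -> return 11
  -> return 11
-> return 11

Final answer: 11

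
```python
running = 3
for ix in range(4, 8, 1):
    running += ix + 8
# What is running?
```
Trace:
  running=3
  running=15, ix=4
  running=28, ix=5
  running=42, ix=6
  running=57, ix=7

Final answer: 57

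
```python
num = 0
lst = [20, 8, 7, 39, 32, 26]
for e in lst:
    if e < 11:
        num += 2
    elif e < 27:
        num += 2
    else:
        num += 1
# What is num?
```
Trace:
  num=0
  num=2, e=20
  num=4, e=8
  num=6, e=7
  num=7, e=39
  num=8, e=32
  num=10, e=26

Final answer: 10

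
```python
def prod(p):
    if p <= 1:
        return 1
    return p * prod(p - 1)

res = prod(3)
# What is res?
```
Call trace:
prod(p=3)
  prod(p=2)
    prod(p=1)
    -> return 1
  -> return 2
-> return 6

Final answer: 6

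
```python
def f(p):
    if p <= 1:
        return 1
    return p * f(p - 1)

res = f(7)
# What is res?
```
Call trace:
f(p=7)
  f(p=6)
    f(p=5)
      f(p=4)
        f(p=3)
          f(p=2)
            f(p=1)
            -> return 1
          -> return 2
        -> return 6
      -> return 24
    -> return 120
  -> return 720
-> return 5040

Final answer: 5040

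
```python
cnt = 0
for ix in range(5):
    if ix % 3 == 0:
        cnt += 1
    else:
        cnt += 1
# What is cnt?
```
Trace:
  cnt=0
  cnt=1, ix=0
  cnt=2, ix=1
  cnt=3, ix=2
  cnt=4, ix=3
  cnt=5, ix=4

Final answer: 5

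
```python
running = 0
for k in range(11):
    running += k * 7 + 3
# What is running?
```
Trace:
  running=0
  running=3, k=0
  running=13, k=1
  running=30, k=2
  running=54, k=3
  running=85, k=4
  running=123, k=5
  running=168, k=6
  running=220, k=7
  running=279, k=8
  running=345, k=9
  running=418, k=10

Final answer: 418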